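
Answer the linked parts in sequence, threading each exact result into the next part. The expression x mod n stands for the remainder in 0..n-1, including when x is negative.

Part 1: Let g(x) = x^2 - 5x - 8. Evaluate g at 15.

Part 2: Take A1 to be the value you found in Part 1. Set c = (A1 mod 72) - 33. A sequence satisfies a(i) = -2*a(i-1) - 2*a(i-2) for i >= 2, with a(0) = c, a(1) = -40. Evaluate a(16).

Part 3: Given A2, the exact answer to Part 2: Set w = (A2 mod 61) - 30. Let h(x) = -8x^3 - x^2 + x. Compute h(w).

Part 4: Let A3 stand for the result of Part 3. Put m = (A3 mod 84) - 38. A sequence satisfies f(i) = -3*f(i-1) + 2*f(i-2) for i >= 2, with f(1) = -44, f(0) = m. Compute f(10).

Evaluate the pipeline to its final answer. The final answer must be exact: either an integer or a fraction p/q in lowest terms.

Part 1: 1*(15)^2 - 5*(15)^1 - 8 = (225) + (-75) + (-8) = 142; answer 142
Part 2: A1 = 142; c = 37; a(2) = -2*(-40) - 2*(37) = 6; iterating: a(2)=6, a(3)=68, a(4)=-148, a(5)=160, a(6)=-24, a(7)=-272, a(8)=592, a(9)=-640, a(10)=96, a(11)=1088, a(12)=-2368, a(13)=2560, a(14)=-384, a(15)=-4352, a(16)=9472; answer 9472
Part 3: A2 = 9472; w = -13; -8*(-13)^3 - 1*(-13)^2 + 1*(-13)^1 = (17576) + (-169) + (-13) = 17394; answer 17394
Part 4: A3 = 17394; m = -32; f(2) = -3*(-44) + 2*(-32) = 68; iterating: f(2)=68, f(3)=-292, f(4)=1012, f(5)=-3620, f(6)=12884, f(7)=-45892, f(8)=163444, f(9)=-582116, f(10)=2073236; answer 2073236

2073236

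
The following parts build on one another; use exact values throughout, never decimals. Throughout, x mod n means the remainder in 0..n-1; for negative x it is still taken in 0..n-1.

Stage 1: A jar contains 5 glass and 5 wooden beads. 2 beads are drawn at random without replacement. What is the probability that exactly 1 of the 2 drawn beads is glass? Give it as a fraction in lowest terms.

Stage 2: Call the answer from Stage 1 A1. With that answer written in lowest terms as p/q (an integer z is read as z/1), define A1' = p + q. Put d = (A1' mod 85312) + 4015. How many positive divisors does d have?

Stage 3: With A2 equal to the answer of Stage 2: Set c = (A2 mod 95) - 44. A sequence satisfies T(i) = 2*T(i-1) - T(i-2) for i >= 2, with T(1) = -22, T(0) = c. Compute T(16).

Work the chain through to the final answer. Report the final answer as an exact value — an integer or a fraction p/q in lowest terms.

Stage 1: total draws C(10,2) = 45; favorable C(5,1)*C(5,1) = 25; P = 5/9; answer 5/9
Stage 2: A1 = 5/9; threaded value p + q = 14; d = 4029; 4029 = 3 * 17 * 79; number of divisors = (1+1) * (1+1) * (1+1) = 8; answer 8
Stage 3: A2 = 8; c = -36; T(2) = 2*(-22) - 1*(-36) = -8; iterating: T(2)=-8, T(3)=6, T(4)=20, T(5)=34, T(6)=48, T(7)=62, T(8)=76, T(9)=90, T(10)=104, T(11)=118, T(12)=132, T(13)=146, T(14)=160, T(15)=174, T(16)=188; answer 188

188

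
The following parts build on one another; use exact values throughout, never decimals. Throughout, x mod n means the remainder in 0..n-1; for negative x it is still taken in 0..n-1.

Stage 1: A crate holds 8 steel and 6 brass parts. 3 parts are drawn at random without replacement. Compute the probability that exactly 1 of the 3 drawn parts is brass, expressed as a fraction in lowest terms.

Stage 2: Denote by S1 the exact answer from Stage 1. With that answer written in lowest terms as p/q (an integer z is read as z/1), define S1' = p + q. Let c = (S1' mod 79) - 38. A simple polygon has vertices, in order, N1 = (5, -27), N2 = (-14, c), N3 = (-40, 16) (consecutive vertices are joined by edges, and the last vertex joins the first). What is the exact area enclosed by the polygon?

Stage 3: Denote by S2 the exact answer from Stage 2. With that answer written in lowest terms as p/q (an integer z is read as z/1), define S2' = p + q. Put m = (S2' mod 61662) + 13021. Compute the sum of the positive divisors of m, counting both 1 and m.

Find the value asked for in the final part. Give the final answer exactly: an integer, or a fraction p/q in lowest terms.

30420

Stage 1: total draws C(14,3) = 364; favorable C(6,1)*C(8,2) = 168; P = 6/13; answer 6/13
Stage 2: S1 = 6/13; threaded value p + q = 19; c = -19; cross terms: (5*-19 - -14*-27)=-473, (-14*16 - -40*-19)=-984, (-40*-27 - 5*16)=1000; twice the area = |-457| = 457; area = 457/2; answer 457/2
Stage 3: S2 = 457/2; threaded value p + q = 459; m = 13480; 13480 = 2^3 * 5 * 337; sigma = (1 + 2 + 4 + 8) * (1 + 5) * (1 + 337) = 15 * 6 * 338 = 30420; answer 30420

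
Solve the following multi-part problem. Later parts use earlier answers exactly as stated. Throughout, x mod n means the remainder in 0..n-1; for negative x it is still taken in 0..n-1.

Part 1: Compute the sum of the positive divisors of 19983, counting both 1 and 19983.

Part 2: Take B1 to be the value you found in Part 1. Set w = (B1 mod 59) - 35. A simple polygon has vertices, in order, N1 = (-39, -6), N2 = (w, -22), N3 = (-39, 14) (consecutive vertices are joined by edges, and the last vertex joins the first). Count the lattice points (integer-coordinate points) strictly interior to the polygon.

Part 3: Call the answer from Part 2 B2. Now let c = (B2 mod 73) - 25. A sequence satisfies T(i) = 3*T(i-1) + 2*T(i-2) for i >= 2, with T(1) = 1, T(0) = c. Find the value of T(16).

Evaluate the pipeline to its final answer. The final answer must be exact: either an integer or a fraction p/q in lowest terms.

Part 1: 19983 = 3 * 6661; sigma = (1 + 3) * (1 + 6661) = 4 * 6662 = 26648; answer 26648
Part 2: B1 = 26648; w = 4; cross terms: (-39*-22 - 4*-6)=882, (4*14 - -39*-22)=-802, (-39*-6 - -39*14)=780; twice the area = |860| = 860; area = 430; boundary points = 1 + 1 + 20 = 22; strictly interior points = area - boundary/2 + 1 = 420; answer 420
Part 3: B2 = 420; c = 30; T(2) = 3*(1) + 2*(30) = 63; iterating: T(2)=63, T(3)=191, T(4)=699, T(5)=2479, T(6)=8835, T(7)=31463, T(8)=112059, T(9)=399103, T(10)=1421427, T(11)=5062487, T(12)=18030315, T(13)=64215919, T(14)=228708387, T(15)=814556999, T(16)=2901087771; answer 2901087771

2901087771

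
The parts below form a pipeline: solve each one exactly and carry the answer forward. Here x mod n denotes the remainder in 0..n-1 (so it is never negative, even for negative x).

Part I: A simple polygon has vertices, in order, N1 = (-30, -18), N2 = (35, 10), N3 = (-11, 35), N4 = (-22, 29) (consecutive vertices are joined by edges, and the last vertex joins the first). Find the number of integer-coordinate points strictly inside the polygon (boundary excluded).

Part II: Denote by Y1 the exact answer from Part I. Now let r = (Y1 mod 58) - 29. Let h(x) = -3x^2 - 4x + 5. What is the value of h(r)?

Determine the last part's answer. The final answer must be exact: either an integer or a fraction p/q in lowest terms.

-1234

Part I: cross terms: (-30*10 - 35*-18)=330, (35*35 - -11*10)=1335, (-11*29 - -22*35)=451, (-22*-18 - -30*29)=1266; twice the area = |3382| = 3382; area = 1691; boundary points = 1 + 1 + 1 + 1 = 4; strictly interior points = area - boundary/2 + 1 = 1690; answer 1690
Part II: Y1 = 1690; r = -21; -3*(-21)^2 - 4*(-21)^1 + 5 = (-1323) + (84) + (5) = -1234; answer -1234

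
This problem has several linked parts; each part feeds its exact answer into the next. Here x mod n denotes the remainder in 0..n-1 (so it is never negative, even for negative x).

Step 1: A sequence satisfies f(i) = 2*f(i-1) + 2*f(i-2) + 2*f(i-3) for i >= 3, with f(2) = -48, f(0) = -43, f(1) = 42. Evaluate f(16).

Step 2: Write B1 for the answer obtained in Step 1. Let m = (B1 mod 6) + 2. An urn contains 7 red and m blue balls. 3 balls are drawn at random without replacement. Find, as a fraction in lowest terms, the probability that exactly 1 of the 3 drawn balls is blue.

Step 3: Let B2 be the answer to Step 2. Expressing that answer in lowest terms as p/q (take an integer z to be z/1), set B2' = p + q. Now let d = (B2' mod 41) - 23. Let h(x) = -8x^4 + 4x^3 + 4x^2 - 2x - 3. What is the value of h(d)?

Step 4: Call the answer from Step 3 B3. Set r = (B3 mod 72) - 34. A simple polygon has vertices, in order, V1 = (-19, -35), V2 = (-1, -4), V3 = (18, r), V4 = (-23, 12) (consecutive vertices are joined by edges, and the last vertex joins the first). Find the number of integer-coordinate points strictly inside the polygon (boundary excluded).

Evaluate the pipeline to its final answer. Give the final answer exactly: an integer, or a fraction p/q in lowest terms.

Step 1: f(3) = 2*(-48) + 2*(42) + 2*(-43) = -98; iterating: f(3)=-98, f(4)=-208, f(5)=-708, f(6)=-2028, f(7)=-5888, f(8)=-17248, f(9)=-50328, f(10)=-146928, f(11)=-429008, f(12)=-1252528, f(13)=-3656928, f(14)=-10676928, f(15)=-31172768, f(16)=-91013248; answer -91013248
Step 2: B1 = -91013248; m = 4; total draws C(11,3) = 165; favorable C(4,1)*C(7,2) = 84; P = 28/55; answer 28/55
Step 3: B2 = 28/55; threaded value p + q = 83; d = -22; -8*(-22)^4 + 4*(-22)^3 + 4*(-22)^2 - 2*(-22)^1 - 3 = (-1874048) + (-42592) + (1936) + (44) + (-3) = -1914663; answer -1914663
Step 4: B3 = -1914663; r = -1; cross terms: (-19*-4 - -1*-35)=41, (-1*-1 - 18*-4)=73, (18*12 - -23*-1)=193, (-23*-35 - -19*12)=1033; twice the area = |1340| = 1340; area = 670; boundary points = 1 + 1 + 1 + 1 = 4; strictly interior points = area - boundary/2 + 1 = 669; answer 669

669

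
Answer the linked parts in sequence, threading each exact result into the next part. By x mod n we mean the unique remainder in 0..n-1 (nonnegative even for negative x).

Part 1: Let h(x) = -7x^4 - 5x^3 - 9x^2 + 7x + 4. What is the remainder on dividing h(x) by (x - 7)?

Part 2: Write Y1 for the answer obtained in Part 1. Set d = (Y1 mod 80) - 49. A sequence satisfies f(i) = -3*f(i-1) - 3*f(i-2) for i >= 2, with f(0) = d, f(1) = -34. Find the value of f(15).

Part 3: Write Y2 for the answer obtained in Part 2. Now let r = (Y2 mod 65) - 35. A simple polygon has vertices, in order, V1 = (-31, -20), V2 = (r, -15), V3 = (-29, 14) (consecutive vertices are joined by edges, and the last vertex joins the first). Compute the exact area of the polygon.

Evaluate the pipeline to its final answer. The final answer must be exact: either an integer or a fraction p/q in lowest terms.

73

Part 1: remainder = value at the root: -7*(7)^4 - 5*(7)^3 - 9*(7)^2 + 7*(7)^1 + 4 = (-16807) + (-1715) + (-441) + (49) + (4) = -18910; answer -18910
Part 2: Y1 = -18910; d = 1; f(2) = -3*(-34) - 3*(1) = 99; iterating: f(2)=99, f(3)=-195, f(4)=288, f(5)=-279, f(6)=-27, f(7)=918, f(8)=-2673, f(9)=5265, f(10)=-7776, f(11)=7533, f(12)=729, f(13)=-24786, f(14)=72171, f(15)=-142155; answer -142155
Part 3: Y2 = -142155; r = -35; cross terms: (-31*-15 - -35*-20)=-235, (-35*14 - -29*-15)=-925, (-29*-20 - -31*14)=1014; twice the area = |-146| = 146; area = 73; answer 73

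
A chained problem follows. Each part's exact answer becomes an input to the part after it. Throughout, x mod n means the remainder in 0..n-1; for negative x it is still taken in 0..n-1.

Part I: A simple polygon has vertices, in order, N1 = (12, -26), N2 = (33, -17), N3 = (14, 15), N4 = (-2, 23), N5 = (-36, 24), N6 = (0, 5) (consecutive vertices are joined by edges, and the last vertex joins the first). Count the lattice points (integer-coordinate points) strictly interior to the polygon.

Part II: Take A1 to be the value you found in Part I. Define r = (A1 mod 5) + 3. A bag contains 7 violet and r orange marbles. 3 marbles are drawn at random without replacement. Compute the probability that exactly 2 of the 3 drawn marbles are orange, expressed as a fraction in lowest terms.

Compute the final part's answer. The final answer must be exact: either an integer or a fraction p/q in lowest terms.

Part I: cross terms: (12*-17 - 33*-26)=654, (33*15 - 14*-17)=733, (14*23 - -2*15)=352, (-2*24 - -36*23)=780, (-36*5 - 0*24)=-180, (0*-26 - 12*5)=-60; twice the area = |2279| = 2279; area = 2279/2; boundary points = 3 + 1 + 8 + 1 + 1 + 1 = 15; strictly interior points = area - boundary/2 + 1 = 1133; answer 1133
Part II: A1 = 1133; r = 6; total draws C(13,3) = 286; favorable C(6,2)*C(7,1) = 105; P = 105/286; answer 105/286

105/286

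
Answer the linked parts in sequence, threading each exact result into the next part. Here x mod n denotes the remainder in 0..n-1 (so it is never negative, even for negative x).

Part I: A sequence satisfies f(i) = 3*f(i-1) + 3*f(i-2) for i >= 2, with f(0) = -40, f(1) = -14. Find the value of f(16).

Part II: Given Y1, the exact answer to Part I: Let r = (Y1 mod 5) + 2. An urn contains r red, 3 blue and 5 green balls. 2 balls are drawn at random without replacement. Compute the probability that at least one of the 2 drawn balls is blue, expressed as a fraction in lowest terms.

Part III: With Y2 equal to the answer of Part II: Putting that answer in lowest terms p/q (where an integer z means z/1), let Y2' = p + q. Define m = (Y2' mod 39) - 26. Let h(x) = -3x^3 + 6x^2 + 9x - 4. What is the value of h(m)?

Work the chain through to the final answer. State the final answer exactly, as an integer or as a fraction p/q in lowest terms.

104

Part I: f(2) = 3*(-14) + 3*(-40) = -162; iterating: f(2)=-162, f(3)=-528, f(4)=-2070, f(5)=-7794, f(6)=-29592, f(7)=-112158, f(8)=-425250, f(9)=-1612224, f(10)=-6112422, f(11)=-23173938, f(12)=-87859080, f(13)=-333099054, f(14)=-1262874402, f(15)=-4787920368, f(16)=-18152384310; answer -18152384310
Part II: Y1 = -18152384310; r = 2; total draws C(10,2) = 45; complement C(7,2) = 21; favorable 45 - 21 = 24; P = 8/15; answer 8/15
Part III: Y2 = 8/15; threaded value p + q = 23; m = -3; -3*(-3)^3 + 6*(-3)^2 + 9*(-3)^1 - 4 = (81) + (54) + (-27) + (-4) = 104; answer 104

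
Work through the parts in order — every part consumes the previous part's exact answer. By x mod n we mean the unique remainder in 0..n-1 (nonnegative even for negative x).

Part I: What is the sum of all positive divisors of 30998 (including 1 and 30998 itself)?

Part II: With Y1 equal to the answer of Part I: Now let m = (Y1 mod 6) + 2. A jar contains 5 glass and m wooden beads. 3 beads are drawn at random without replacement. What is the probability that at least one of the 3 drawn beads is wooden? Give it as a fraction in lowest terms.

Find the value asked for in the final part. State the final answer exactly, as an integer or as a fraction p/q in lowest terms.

Part I: 30998 = 2 * 11 * 1409; sigma = (1 + 2) * (1 + 11) * (1 + 1409) = 3 * 12 * 1410 = 50760; answer 50760
Part II: Y1 = 50760; m = 2; total draws C(7,3) = 35; complement C(5,3) = 10; favorable 35 - 10 = 25; P = 5/7; answer 5/7

5/7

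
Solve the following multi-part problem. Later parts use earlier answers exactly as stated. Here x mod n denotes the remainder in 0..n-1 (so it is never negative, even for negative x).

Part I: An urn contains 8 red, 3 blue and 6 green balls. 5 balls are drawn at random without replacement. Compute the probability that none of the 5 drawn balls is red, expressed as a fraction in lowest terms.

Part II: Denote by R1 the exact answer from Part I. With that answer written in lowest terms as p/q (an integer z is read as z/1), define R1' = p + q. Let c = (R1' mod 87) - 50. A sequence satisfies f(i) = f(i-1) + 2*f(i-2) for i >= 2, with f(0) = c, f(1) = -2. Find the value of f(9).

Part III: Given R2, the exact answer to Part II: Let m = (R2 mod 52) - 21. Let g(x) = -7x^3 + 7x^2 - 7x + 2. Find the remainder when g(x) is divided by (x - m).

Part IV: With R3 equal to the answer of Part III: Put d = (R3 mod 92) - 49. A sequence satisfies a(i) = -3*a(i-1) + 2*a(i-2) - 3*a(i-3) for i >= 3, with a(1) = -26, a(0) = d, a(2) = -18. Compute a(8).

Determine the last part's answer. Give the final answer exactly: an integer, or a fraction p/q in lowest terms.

Part I: total draws C(17,5) = 6188; favorable C(9,5) = 126; P = 9/442; answer 9/442
Part II: R1 = 9/442; threaded value p + q = 451; c = -34; f(2) = 1*(-2) + 2*(-34) = -70; iterating: f(2)=-70, f(3)=-74, f(4)=-214, f(5)=-362, f(6)=-790, f(7)=-1514, f(8)=-3094, f(9)=-6122; answer -6122
Part III: R2 = -6122; m = -7; remainder = value at the root: -7*(-7)^3 + 7*(-7)^2 - 7*(-7)^1 + 2 = (2401) + (343) + (49) + (2) = 2795; answer 2795
Part IV: R3 = 2795; d = -14; a(3) = -3*(-18) + 2*(-26) - 3*(-14) = 44; iterating: a(3)=44, a(4)=-90, a(5)=412, a(6)=-1548, a(7)=5738, a(8)=-21546; answer -21546

-21546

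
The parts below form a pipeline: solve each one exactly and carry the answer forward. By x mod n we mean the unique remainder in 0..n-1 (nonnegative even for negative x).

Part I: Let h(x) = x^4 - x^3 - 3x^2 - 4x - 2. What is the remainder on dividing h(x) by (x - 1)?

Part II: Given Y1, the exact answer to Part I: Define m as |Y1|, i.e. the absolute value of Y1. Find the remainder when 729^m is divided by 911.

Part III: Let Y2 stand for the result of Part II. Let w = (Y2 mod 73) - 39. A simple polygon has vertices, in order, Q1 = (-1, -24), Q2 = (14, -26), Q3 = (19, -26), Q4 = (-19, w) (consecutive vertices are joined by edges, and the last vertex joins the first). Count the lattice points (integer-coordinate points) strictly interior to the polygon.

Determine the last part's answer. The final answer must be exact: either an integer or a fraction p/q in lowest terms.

Part I: remainder = value at the root: 1*(1)^4 - 1*(1)^3 - 3*(1)^2 - 4*(1)^1 - 2 = (1) + (-1) + (-3) + (-4) + (-2) = -9; answer -9
Part II: Y1 = -9; m = 9; squarings mod 911: 729^1=729, 729^2=328, 729^4=86, 729^8=108; 729^9 = 729^1 * 729^8 = 386 (mod 911); answer 386
Part III: Y2 = 386; w = -18; cross terms: (-1*-26 - 14*-24)=362, (14*-26 - 19*-26)=130, (19*-18 - -19*-26)=-836, (-19*-24 - -1*-18)=438; twice the area = |94| = 94; area = 47; boundary points = 1 + 5 + 2 + 6 = 14; strictly interior points = area - boundary/2 + 1 = 41; answer 41

41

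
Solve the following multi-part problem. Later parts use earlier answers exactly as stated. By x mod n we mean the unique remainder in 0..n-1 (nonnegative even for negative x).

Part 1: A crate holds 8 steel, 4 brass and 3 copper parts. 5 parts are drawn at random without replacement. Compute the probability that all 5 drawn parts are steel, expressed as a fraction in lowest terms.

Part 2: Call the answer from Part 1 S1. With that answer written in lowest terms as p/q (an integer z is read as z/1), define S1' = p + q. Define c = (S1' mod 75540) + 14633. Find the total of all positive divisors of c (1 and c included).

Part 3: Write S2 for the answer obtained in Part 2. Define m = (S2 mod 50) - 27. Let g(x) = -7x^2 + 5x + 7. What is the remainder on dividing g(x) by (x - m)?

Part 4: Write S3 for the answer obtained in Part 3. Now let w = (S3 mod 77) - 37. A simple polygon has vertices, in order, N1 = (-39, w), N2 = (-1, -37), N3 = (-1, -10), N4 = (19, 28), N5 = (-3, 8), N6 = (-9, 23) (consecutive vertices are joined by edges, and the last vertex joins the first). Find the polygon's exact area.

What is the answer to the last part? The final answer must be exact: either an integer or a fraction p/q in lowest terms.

Part 1: total draws C(15,5) = 3003; favorable C(8,5) = 56; P = 8/429; answer 8/429
Part 2: S1 = 8/429; threaded value p + q = 437; c = 15070; 15070 = 2 * 5 * 11 * 137; sigma = (1 + 2) * (1 + 5) * (1 + 11) * (1 + 137) = 3 * 6 * 12 * 138 = 29808; answer 29808
Part 3: S2 = 29808; m = -19; remainder = value at the root: -7*(-19)^2 + 5*(-19)^1 + 7 = (-2527) + (-95) + (7) = -2615; answer -2615
Part 4: S3 = -2615; w = -34; cross terms: (-39*-37 - -1*-34)=1409, (-1*-10 - -1*-37)=-27, (-1*28 - 19*-10)=162, (19*8 - -3*28)=236, (-3*23 - -9*8)=3, (-9*-34 - -39*23)=1203; twice the area = |2986| = 2986; area = 1493; answer 1493

1493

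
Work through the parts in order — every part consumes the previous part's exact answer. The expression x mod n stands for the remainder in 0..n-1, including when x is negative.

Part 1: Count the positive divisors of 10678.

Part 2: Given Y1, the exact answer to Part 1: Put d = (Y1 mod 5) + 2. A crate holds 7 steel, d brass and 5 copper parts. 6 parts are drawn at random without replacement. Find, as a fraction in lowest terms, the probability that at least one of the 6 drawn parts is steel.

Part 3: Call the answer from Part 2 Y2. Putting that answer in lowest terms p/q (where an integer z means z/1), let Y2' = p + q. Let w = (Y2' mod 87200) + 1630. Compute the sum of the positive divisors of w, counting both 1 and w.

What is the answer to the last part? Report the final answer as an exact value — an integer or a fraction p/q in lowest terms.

Part 1: 10678 = 2 * 19 * 281; number of divisors = (1+1) * (1+1) * (1+1) = 8; answer 8
Part 2: Y1 = 8; d = 5; total draws C(17,6) = 12376; complement C(10,6) = 210; favorable 12376 - 210 = 12166; P = 869/884; answer 869/884
Part 3: Y2 = 869/884; threaded value p + q = 1753; w = 3383; 3383 = 17 * 199; sigma = (1 + 17) * (1 + 199) = 18 * 200 = 3600; answer 3600

3600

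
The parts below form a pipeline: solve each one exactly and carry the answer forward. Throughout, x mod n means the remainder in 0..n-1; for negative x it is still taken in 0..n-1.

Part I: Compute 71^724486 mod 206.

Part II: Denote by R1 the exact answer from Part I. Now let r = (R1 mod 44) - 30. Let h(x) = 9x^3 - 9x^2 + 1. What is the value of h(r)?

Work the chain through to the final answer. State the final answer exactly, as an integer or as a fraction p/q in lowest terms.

-13067

Part I: squarings mod 206: 71^1=71, 71^2=97, 71^4=139, 71^8=163, 71^16=201, 71^32=25, 71^64=7, 71^128=49, 71^256=135, 71^512=97, 71^1024=139, 71^2048=163, 71^4096=201, 71^8192=25, 71^16384=7, 71^32768=49, 71^65536=135, 71^131072=97, 71^262144=139, 71^524288=163; 71^724486 = 71^2 * 71^4 * 71^512 * 71^1024 * 71^2048 * 71^65536 * 71^131072 * 71^524288 = 107 (mod 206); answer 107
Part II: R1 = 107; r = -11; 9*(-11)^3 - 9*(-11)^2 + 1 = (-11979) + (-1089) + (1) = -13067; answer -13067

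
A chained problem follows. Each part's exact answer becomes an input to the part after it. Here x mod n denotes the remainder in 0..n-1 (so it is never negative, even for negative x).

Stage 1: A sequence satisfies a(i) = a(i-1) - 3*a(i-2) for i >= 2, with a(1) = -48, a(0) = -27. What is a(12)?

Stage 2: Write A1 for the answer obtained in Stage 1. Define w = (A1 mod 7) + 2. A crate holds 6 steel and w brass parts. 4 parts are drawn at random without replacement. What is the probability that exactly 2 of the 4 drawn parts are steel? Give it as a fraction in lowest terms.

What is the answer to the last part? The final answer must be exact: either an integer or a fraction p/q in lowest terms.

5/11

Stage 1: a(2) = 1*(-48) - 3*(-27) = 33; iterating: a(2)=33, a(3)=177, a(4)=78, a(5)=-453, a(6)=-687, a(7)=672, a(8)=2733, a(9)=717, a(10)=-7482, a(11)=-9633, a(12)=12813; answer 12813
Stage 2: A1 = 12813; w = 5; total draws C(11,4) = 330; favorable C(6,2)*C(5,2) = 150; P = 5/11; answer 5/11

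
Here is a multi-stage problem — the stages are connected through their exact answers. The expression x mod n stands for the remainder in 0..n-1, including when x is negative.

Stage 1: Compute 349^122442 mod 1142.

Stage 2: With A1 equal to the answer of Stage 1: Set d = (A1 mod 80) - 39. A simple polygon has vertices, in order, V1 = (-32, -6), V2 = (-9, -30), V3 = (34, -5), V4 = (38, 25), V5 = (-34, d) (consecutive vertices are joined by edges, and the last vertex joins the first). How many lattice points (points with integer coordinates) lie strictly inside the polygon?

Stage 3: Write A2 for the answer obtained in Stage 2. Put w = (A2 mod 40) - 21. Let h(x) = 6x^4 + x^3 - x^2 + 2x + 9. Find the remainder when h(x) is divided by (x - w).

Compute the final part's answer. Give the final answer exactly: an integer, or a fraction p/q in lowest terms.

122529

Stage 1: squarings mod 1142: 349^1=349, 349^2=749, 349^4=279, 349^8=185, 349^16=1107, 349^32=83, 349^64=37, 349^128=227, 349^256=139, 349^512=1049, 349^1024=655, 349^2048=775, 349^4096=1075, 349^8192=1063, 349^16384=531, 349^32768=1029, 349^65536=207; 349^122442 = 349^2 * 349^8 * 349^64 * 349^512 * 349^1024 * 349^2048 * 349^4096 * 349^16384 * 349^32768 * 349^65536 = 123 (mod 1142); answer 123
Stage 2: A1 = 123; d = 4; cross terms: (-32*-30 - -9*-6)=906, (-9*-5 - 34*-30)=1065, (34*25 - 38*-5)=1040, (38*4 - -34*25)=1002, (-34*-6 - -32*4)=332; twice the area = |4345| = 4345; area = 4345/2; boundary points = 1 + 1 + 2 + 3 + 2 = 9; strictly interior points = area - boundary/2 + 1 = 2169; answer 2169
Stage 3: A2 = 2169; w = -12; remainder = value at the root: 6*(-12)^4 + 1*(-12)^3 - 1*(-12)^2 + 2*(-12)^1 + 9 = (124416) + (-1728) + (-144) + (-24) + (9) = 122529; answer 122529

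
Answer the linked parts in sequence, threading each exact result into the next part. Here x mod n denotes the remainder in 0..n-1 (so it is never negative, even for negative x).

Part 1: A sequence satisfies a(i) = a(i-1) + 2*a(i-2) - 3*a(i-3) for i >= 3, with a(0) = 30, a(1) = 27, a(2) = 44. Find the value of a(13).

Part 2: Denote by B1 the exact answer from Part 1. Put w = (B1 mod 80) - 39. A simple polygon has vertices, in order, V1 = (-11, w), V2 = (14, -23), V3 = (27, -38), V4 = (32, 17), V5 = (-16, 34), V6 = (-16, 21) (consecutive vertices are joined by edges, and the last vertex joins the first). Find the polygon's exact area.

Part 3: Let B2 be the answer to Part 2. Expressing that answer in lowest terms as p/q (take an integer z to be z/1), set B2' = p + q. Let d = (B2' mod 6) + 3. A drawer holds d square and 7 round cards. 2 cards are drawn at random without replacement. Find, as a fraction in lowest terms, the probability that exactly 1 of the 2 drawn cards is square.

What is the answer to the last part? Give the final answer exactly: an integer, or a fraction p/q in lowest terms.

28/55

Part 1: a(3) = 1*(44) + 2*(27) - 3*(30) = 8; iterating: a(3)=8, a(4)=15, a(5)=-101, a(6)=-95, a(7)=-342, a(8)=-229, a(9)=-628, a(10)=-60, a(11)=-629, a(12)=1135, a(13)=57; answer 57
Part 2: B1 = 57; w = 18; cross terms: (-11*-23 - 14*18)=1, (14*-38 - 27*-23)=89, (27*17 - 32*-38)=1675, (32*34 - -16*17)=1360, (-16*21 - -16*34)=208, (-16*18 - -11*21)=-57; twice the area = |3276| = 3276; area = 1638; answer 1638
Part 3: B2 = 1638; threaded value p + q = 1639; d = 4; total draws C(11,2) = 55; favorable C(4,1)*C(7,1) = 28; P = 28/55; answer 28/55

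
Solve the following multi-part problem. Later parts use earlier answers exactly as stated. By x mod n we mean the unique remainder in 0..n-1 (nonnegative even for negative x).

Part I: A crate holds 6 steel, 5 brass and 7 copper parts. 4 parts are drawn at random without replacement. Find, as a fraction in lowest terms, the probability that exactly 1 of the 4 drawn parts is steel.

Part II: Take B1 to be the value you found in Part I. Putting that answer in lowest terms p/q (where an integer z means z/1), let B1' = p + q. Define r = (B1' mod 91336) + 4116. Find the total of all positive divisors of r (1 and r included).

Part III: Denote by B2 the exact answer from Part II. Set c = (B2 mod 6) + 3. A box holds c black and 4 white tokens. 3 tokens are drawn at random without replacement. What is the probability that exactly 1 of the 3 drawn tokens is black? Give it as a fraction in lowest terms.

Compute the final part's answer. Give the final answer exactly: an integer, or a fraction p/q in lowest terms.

Part I: total draws C(18,4) = 3060; favorable C(6,1)*C(12,3) = 1320; P = 22/51; answer 22/51
Part II: B1 = 22/51; threaded value p + q = 73; r = 4189; 4189 = 59 * 71; sigma = (1 + 59) * (1 + 71) = 60 * 72 = 4320; answer 4320
Part III: B2 = 4320; c = 3; total draws C(7,3) = 35; favorable C(3,1)*C(4,2) = 18; P = 18/35; answer 18/35

18/35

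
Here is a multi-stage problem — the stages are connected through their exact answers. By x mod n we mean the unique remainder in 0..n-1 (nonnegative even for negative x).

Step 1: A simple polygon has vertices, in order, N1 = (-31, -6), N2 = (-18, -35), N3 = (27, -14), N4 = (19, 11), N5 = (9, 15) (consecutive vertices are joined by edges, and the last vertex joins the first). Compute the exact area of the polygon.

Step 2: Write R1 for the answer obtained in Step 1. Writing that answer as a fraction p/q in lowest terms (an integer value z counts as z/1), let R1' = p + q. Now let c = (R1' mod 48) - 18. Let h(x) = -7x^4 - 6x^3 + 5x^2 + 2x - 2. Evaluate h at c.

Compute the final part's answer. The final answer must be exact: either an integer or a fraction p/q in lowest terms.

Step 1: cross terms: (-31*-35 - -18*-6)=977, (-18*-14 - 27*-35)=1197, (27*11 - 19*-14)=563, (19*15 - 9*11)=186, (9*-6 - -31*15)=411; twice the area = |3334| = 3334; area = 1667; answer 1667
Step 2: R1 = 1667; threaded value p + q = 1668; c = 18; -7*(18)^4 - 6*(18)^3 + 5*(18)^2 + 2*(18)^1 - 2 = (-734832) + (-34992) + (1620) + (36) + (-2) = -768170; answer -768170

-768170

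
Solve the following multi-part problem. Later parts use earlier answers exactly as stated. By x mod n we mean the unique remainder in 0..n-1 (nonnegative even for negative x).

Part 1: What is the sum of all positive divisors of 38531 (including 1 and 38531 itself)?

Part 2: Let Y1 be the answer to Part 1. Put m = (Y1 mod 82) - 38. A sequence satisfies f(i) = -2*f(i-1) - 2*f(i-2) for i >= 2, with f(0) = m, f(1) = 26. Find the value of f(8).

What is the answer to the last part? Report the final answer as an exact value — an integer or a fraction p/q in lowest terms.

-64

Part 1: 38531 = 53 * 727; sigma = (1 + 53) * (1 + 727) = 54 * 728 = 39312; answer 39312
Part 2: Y1 = 39312; m = -4; f(2) = -2*(26) - 2*(-4) = -44; iterating: f(2)=-44, f(3)=36, f(4)=16, f(5)=-104, f(6)=176, f(7)=-144, f(8)=-64; answer -64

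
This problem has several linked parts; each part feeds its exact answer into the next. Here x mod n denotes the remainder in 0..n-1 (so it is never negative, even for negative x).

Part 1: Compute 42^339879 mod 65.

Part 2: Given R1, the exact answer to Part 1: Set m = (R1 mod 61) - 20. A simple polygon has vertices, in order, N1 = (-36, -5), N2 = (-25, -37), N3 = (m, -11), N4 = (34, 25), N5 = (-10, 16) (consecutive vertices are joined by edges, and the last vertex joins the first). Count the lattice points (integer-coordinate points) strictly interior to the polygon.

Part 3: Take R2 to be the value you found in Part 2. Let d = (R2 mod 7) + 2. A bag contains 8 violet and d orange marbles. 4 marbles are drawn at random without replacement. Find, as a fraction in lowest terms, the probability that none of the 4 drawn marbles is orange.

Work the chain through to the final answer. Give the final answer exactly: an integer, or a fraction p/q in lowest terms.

Part 1: squarings mod 65: 42^1=42, 42^2=9, 42^4=16, 42^8=61, 42^16=16, 42^32=61, 42^64=16, 42^128=61, 42^256=16, 42^512=61, 42^1024=16, 42^2048=61, 42^4096=16, 42^8192=61, 42^16384=16, 42^32768=61, 42^65536=16, 42^131072=61, 42^262144=16; 42^339879 = 42^1 * 42^2 * 42^4 * 42^32 * 42^128 * 42^256 * 42^512 * 42^1024 * 42^2048 * 42^8192 * 42^65536 * 42^262144 = 53 (mod 65); answer 53
Part 2: R1 = 53; m = 33; cross terms: (-36*-37 - -25*-5)=1207, (-25*-11 - 33*-37)=1496, (33*25 - 34*-11)=1199, (34*16 - -10*25)=794, (-10*-5 - -36*16)=626; twice the area = |5322| = 5322; area = 2661; boundary points = 1 + 2 + 1 + 1 + 1 = 6; strictly interior points = area - boundary/2 + 1 = 2659; answer 2659
Part 3: R2 = 2659; d = 8; total draws C(16,4) = 1820; favorable C(8,4) = 70; P = 1/26; answer 1/26

1/26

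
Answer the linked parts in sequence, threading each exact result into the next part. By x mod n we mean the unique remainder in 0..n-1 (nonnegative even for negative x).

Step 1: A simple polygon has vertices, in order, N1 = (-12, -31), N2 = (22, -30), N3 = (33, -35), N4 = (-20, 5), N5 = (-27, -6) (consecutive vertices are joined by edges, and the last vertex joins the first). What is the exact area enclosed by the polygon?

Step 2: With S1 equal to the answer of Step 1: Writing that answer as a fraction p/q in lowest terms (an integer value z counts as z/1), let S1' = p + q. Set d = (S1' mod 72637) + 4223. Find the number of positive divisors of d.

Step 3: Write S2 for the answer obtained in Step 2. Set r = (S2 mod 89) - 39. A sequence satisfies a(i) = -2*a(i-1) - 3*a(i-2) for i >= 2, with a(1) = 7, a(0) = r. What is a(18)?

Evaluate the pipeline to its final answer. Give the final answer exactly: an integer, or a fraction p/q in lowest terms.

Step 1: cross terms: (-12*-30 - 22*-31)=1042, (22*-35 - 33*-30)=220, (33*5 - -20*-35)=-535, (-20*-6 - -27*5)=255, (-27*-31 - -12*-6)=765; twice the area = |1747| = 1747; area = 1747/2; answer 1747/2
Step 2: S1 = 1747/2; threaded value p + q = 1749; d = 5972; 5972 = 2^2 * 1493; number of divisors = (2+1) * (1+1) = 6; answer 6
Step 3: S2 = 6; r = -33; a(2) = -2*(7) - 3*(-33) = 85; iterating: a(2)=85, a(3)=-191, a(4)=127, a(5)=319, a(6)=-1019, a(7)=1081, a(8)=895, a(9)=-5033, a(10)=7381, a(11)=337, a(12)=-22817, a(13)=44623, a(14)=-20795, a(15)=-92279, a(16)=246943, a(17)=-217049, a(18)=-306731; answer -306731

-306731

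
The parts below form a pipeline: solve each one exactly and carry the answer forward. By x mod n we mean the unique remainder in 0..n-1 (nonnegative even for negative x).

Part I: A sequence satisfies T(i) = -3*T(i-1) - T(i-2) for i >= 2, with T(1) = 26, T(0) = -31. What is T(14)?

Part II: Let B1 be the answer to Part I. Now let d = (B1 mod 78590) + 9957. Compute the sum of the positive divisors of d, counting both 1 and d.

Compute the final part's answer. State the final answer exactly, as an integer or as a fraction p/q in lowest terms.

147966

Part I: T(2) = -3*(26) - 1*(-31) = -47; iterating: T(2)=-47, T(3)=115, T(4)=-298, T(5)=779, T(6)=-2039, T(7)=5338, T(8)=-13975, T(9)=36587, T(10)=-95786, T(11)=250771, T(12)=-656527, T(13)=1718810, T(14)=-4499903; answer -4499903
Part II: B1 = -4499903; d = 68274; 68274 = 2 * 3^2 * 3793; sigma = (1 + 2) * (1 + 3 + 9) * (1 + 3793) = 3 * 13 * 3794 = 147966; answer 147966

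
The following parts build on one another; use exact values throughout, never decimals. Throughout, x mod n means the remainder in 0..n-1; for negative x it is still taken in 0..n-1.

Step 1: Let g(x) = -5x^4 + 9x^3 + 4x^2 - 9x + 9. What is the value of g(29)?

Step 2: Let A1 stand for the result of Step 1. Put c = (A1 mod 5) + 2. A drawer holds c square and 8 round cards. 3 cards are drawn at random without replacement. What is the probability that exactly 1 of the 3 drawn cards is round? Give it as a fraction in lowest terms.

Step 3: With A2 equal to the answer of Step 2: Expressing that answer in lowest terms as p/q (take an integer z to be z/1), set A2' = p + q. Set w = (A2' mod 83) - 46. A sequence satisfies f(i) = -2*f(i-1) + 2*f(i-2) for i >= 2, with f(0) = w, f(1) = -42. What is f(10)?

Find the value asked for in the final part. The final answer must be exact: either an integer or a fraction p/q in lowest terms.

138912

Step 1: -5*(29)^4 + 9*(29)^3 + 4*(29)^2 - 9*(29)^1 + 9 = (-3536405) + (219501) + (3364) + (-261) + (9) = -3313792; answer -3313792
Step 2: A1 = -3313792; c = 5; total draws C(13,3) = 286; favorable C(8,1)*C(5,2) = 80; P = 40/143; answer 40/143
Step 3: A2 = 40/143; threaded value p + q = 183; w = -29; f(2) = -2*(-42) + 2*(-29) = 26; iterating: f(2)=26, f(3)=-136, f(4)=324, f(5)=-920, f(6)=2488, f(7)=-6816, f(8)=18608, f(9)=-50848, f(10)=138912; answer 138912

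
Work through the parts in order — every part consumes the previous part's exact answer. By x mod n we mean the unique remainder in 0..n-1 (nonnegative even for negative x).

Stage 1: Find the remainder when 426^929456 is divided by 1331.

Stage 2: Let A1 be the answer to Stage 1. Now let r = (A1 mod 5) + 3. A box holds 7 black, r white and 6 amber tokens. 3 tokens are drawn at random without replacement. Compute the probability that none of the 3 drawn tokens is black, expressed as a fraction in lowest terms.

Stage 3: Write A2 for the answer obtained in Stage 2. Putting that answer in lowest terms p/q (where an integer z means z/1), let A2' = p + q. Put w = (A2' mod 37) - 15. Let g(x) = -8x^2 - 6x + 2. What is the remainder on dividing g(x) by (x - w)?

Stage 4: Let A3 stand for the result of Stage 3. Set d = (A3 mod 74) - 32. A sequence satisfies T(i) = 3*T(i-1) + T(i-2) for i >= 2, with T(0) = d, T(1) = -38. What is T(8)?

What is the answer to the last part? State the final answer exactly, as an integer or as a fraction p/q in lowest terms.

-182518

Stage 1: squarings mod 1331: 426^1=426, 426^2=460, 426^4=1302, 426^8=841, 426^16=520, 426^32=207, 426^64=257, 426^128=830, 426^256=773, 426^512=1241, 426^1024=114, 426^2048=1017, 426^4096=102, 426^8192=1087, 426^16384=972, 426^32768=1105, 426^65536=498, 426^131072=438, 426^262144=180, 426^524288=456; 426^929456 = 426^16 * 426^32 * 426^128 * 426^512 * 426^1024 * 426^2048 * 426^8192 * 426^131072 * 426^262144 * 426^524288 = 487 (mod 1331); answer 487
Stage 2: A1 = 487; r = 5; total draws C(18,3) = 816; favorable C(11,3) = 165; P = 55/272; answer 55/272
Stage 3: A2 = 55/272; threaded value p + q = 327; w = 16; remainder = value at the root: -8*(16)^2 - 6*(16)^1 + 2 = (-2048) + (-96) + (2) = -2142; answer -2142
Stage 4: A3 = -2142; d = -28; T(2) = 3*(-38) + 1*(-28) = -142; iterating: T(2)=-142, T(3)=-464, T(4)=-1534, T(5)=-5066, T(6)=-16732, T(7)=-55262, T(8)=-182518; answer -182518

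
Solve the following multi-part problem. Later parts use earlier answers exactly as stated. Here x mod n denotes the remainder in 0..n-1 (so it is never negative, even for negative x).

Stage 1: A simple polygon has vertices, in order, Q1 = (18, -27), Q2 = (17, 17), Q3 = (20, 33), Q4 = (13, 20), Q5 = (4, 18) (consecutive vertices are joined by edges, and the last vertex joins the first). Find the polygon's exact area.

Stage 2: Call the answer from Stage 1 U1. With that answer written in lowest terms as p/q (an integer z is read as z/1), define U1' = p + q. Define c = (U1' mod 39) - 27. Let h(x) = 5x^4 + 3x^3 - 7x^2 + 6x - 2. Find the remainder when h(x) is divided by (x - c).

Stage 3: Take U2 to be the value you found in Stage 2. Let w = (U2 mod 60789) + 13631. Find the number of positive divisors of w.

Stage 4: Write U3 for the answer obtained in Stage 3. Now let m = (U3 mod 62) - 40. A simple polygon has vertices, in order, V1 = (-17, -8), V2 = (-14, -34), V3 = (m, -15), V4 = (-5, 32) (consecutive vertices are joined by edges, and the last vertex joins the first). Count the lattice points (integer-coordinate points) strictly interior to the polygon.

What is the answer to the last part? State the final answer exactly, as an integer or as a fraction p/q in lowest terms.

Stage 1: cross terms: (18*17 - 17*-27)=765, (17*33 - 20*17)=221, (20*20 - 13*33)=-29, (13*18 - 4*20)=154, (4*-27 - 18*18)=-432; twice the area = |679| = 679; area = 679/2; answer 679/2
Stage 2: U1 = 679/2; threaded value p + q = 681; c = -9; remainder = value at the root: 5*(-9)^4 + 3*(-9)^3 - 7*(-9)^2 + 6*(-9)^1 - 2 = (32805) + (-2187) + (-567) + (-54) + (-2) = 29995; answer 29995
Stage 3: U2 = 29995; w = 43626; 43626 = 2 * 3 * 11 * 661; number of divisors = (1+1) * (1+1) * (1+1) * (1+1) = 16; answer 16
Stage 4: U3 = 16; m = -24; cross terms: (-17*-34 - -14*-8)=466, (-14*-15 - -24*-34)=-606, (-24*32 - -5*-15)=-843, (-5*-8 - -17*32)=584; twice the area = |-399| = 399; area = 399/2; boundary points = 1 + 1 + 1 + 4 = 7; strictly interior points = area - boundary/2 + 1 = 197; answer 197

197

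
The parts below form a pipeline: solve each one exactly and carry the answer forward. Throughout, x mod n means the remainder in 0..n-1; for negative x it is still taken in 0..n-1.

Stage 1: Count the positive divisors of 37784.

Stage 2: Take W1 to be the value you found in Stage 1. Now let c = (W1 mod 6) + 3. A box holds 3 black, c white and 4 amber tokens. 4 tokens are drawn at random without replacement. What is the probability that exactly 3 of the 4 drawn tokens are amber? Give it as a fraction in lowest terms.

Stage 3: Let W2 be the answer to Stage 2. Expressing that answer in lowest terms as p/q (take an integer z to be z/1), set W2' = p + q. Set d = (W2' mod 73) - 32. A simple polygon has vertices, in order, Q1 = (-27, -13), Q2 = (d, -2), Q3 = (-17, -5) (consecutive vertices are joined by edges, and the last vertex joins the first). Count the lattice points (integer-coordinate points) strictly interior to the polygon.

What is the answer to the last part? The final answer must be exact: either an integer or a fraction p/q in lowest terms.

5

Stage 1: 37784 = 2^3 * 4723; number of divisors = (3+1) * (1+1) = 8; answer 8
Stage 2: W1 = 8; c = 5; total draws C(12,4) = 495; favorable C(4,3)*C(8,1) = 32; P = 32/495; answer 32/495
Stage 3: W2 = 32/495; threaded value p + q = 527; d = -16; cross terms: (-27*-2 - -16*-13)=-154, (-16*-5 - -17*-2)=46, (-17*-13 - -27*-5)=86; twice the area = |-22| = 22; area = 11; boundary points = 11 + 1 + 2 = 14; strictly interior points = area - boundary/2 + 1 = 5; answer 5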